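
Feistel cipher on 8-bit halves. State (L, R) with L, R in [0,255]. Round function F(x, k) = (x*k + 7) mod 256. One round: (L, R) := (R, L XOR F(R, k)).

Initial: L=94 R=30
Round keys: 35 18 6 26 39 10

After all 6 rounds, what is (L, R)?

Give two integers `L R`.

Round 1 (k=35): L=30 R=127
Round 2 (k=18): L=127 R=235
Round 3 (k=6): L=235 R=246
Round 4 (k=26): L=246 R=232
Round 5 (k=39): L=232 R=169
Round 6 (k=10): L=169 R=73

Answer: 169 73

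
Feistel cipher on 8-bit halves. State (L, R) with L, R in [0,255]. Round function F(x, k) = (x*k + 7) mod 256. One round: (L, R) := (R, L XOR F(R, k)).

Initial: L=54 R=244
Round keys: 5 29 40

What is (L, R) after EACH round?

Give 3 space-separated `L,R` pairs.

Round 1 (k=5): L=244 R=253
Round 2 (k=29): L=253 R=68
Round 3 (k=40): L=68 R=90

Answer: 244,253 253,68 68,90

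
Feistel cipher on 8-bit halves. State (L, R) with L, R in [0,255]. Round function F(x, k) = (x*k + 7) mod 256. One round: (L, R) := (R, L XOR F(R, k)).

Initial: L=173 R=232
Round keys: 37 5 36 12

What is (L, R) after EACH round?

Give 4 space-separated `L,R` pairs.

Answer: 232,34 34,89 89,169 169,170

Derivation:
Round 1 (k=37): L=232 R=34
Round 2 (k=5): L=34 R=89
Round 3 (k=36): L=89 R=169
Round 4 (k=12): L=169 R=170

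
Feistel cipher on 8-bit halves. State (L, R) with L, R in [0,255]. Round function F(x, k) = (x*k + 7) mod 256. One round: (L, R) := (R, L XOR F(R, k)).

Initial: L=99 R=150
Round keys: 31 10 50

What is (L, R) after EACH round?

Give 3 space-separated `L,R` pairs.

Answer: 150,82 82,173 173,131

Derivation:
Round 1 (k=31): L=150 R=82
Round 2 (k=10): L=82 R=173
Round 3 (k=50): L=173 R=131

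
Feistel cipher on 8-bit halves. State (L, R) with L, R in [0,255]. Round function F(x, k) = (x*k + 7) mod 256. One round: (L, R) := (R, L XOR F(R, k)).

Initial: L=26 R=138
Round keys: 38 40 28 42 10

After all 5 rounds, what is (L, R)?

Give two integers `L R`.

Round 1 (k=38): L=138 R=153
Round 2 (k=40): L=153 R=101
Round 3 (k=28): L=101 R=138
Round 4 (k=42): L=138 R=206
Round 5 (k=10): L=206 R=153

Answer: 206 153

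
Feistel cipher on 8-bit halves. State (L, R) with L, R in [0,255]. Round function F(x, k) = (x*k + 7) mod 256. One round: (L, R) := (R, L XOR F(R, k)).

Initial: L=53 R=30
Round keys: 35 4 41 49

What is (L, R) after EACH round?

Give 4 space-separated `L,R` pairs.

Answer: 30,20 20,73 73,172 172,186

Derivation:
Round 1 (k=35): L=30 R=20
Round 2 (k=4): L=20 R=73
Round 3 (k=41): L=73 R=172
Round 4 (k=49): L=172 R=186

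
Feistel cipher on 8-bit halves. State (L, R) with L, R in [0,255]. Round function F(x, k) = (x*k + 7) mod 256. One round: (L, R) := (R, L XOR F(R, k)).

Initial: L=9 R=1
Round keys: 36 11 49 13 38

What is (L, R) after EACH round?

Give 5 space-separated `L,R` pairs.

Answer: 1,34 34,124 124,225 225,8 8,214

Derivation:
Round 1 (k=36): L=1 R=34
Round 2 (k=11): L=34 R=124
Round 3 (k=49): L=124 R=225
Round 4 (k=13): L=225 R=8
Round 5 (k=38): L=8 R=214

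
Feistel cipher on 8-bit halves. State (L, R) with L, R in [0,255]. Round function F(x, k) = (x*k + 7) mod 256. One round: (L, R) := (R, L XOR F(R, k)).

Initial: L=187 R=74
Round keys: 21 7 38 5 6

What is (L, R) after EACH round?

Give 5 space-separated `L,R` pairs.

Round 1 (k=21): L=74 R=162
Round 2 (k=7): L=162 R=63
Round 3 (k=38): L=63 R=195
Round 4 (k=5): L=195 R=233
Round 5 (k=6): L=233 R=190

Answer: 74,162 162,63 63,195 195,233 233,190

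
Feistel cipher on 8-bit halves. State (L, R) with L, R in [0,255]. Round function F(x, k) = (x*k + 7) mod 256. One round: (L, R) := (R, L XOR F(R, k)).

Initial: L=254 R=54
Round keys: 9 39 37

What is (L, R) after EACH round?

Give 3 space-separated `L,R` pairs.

Answer: 54,19 19,218 218,154

Derivation:
Round 1 (k=9): L=54 R=19
Round 2 (k=39): L=19 R=218
Round 3 (k=37): L=218 R=154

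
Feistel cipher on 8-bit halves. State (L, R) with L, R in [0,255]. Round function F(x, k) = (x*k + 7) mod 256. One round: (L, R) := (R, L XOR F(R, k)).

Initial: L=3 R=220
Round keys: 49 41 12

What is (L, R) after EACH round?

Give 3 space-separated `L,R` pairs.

Answer: 220,32 32,251 251,235

Derivation:
Round 1 (k=49): L=220 R=32
Round 2 (k=41): L=32 R=251
Round 3 (k=12): L=251 R=235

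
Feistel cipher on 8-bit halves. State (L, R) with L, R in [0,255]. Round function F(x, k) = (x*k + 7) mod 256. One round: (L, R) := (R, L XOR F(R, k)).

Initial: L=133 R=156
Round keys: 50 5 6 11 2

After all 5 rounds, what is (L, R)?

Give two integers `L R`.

Answer: 201 166

Derivation:
Round 1 (k=50): L=156 R=250
Round 2 (k=5): L=250 R=117
Round 3 (k=6): L=117 R=63
Round 4 (k=11): L=63 R=201
Round 5 (k=2): L=201 R=166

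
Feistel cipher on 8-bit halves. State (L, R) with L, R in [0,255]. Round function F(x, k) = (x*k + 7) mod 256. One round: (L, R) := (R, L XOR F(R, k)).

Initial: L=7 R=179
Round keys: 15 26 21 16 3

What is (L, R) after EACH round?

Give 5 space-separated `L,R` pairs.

Round 1 (k=15): L=179 R=131
Round 2 (k=26): L=131 R=230
Round 3 (k=21): L=230 R=102
Round 4 (k=16): L=102 R=129
Round 5 (k=3): L=129 R=236

Answer: 179,131 131,230 230,102 102,129 129,236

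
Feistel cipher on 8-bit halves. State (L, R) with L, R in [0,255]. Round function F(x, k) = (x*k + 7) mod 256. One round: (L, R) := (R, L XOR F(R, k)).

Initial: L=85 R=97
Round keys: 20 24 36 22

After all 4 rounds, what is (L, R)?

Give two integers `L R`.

Round 1 (k=20): L=97 R=206
Round 2 (k=24): L=206 R=54
Round 3 (k=36): L=54 R=81
Round 4 (k=22): L=81 R=203

Answer: 81 203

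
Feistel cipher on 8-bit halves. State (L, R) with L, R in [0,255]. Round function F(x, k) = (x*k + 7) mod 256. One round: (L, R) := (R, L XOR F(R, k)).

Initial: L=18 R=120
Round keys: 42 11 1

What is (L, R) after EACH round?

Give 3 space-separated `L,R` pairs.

Answer: 120,165 165,102 102,200

Derivation:
Round 1 (k=42): L=120 R=165
Round 2 (k=11): L=165 R=102
Round 3 (k=1): L=102 R=200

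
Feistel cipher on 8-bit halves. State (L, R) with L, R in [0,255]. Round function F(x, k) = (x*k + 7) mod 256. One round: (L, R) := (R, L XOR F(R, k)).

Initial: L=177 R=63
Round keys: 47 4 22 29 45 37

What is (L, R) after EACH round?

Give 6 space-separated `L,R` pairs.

Round 1 (k=47): L=63 R=41
Round 2 (k=4): L=41 R=148
Round 3 (k=22): L=148 R=150
Round 4 (k=29): L=150 R=145
Round 5 (k=45): L=145 R=18
Round 6 (k=37): L=18 R=48

Answer: 63,41 41,148 148,150 150,145 145,18 18,48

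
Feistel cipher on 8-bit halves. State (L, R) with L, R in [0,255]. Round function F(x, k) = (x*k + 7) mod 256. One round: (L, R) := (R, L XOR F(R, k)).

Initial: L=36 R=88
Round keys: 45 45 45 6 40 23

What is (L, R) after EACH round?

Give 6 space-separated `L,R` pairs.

Round 1 (k=45): L=88 R=91
Round 2 (k=45): L=91 R=94
Round 3 (k=45): L=94 R=214
Round 4 (k=6): L=214 R=85
Round 5 (k=40): L=85 R=153
Round 6 (k=23): L=153 R=147

Answer: 88,91 91,94 94,214 214,85 85,153 153,147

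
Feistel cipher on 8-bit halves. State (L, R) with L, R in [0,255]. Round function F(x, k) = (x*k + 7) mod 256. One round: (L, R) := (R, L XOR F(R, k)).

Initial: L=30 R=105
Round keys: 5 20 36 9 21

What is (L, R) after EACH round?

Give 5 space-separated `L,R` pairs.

Round 1 (k=5): L=105 R=10
Round 2 (k=20): L=10 R=166
Round 3 (k=36): L=166 R=85
Round 4 (k=9): L=85 R=162
Round 5 (k=21): L=162 R=4

Answer: 105,10 10,166 166,85 85,162 162,4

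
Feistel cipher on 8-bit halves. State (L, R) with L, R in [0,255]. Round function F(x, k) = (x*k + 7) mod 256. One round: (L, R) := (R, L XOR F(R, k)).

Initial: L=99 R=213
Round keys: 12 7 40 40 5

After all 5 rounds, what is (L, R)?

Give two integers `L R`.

Answer: 237 31

Derivation:
Round 1 (k=12): L=213 R=96
Round 2 (k=7): L=96 R=114
Round 3 (k=40): L=114 R=183
Round 4 (k=40): L=183 R=237
Round 5 (k=5): L=237 R=31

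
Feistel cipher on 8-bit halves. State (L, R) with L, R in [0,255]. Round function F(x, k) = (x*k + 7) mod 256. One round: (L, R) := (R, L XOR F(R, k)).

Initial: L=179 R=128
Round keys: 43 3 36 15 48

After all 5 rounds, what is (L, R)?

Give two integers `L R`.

Answer: 147 80

Derivation:
Round 1 (k=43): L=128 R=52
Round 2 (k=3): L=52 R=35
Round 3 (k=36): L=35 R=199
Round 4 (k=15): L=199 R=147
Round 5 (k=48): L=147 R=80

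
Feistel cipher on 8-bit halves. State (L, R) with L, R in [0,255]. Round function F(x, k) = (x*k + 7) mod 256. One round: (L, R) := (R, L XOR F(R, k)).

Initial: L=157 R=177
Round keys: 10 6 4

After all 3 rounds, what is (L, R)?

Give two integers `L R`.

Answer: 62 147

Derivation:
Round 1 (k=10): L=177 R=108
Round 2 (k=6): L=108 R=62
Round 3 (k=4): L=62 R=147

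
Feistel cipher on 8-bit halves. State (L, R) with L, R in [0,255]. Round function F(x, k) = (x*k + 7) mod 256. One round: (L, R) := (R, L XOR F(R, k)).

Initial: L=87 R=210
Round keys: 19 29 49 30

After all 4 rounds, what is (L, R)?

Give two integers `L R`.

Round 1 (k=19): L=210 R=202
Round 2 (k=29): L=202 R=59
Round 3 (k=49): L=59 R=152
Round 4 (k=30): L=152 R=236

Answer: 152 236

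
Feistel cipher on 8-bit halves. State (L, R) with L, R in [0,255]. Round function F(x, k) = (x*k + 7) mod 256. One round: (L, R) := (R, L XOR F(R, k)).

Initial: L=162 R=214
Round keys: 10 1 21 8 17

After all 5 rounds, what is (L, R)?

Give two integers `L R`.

Round 1 (k=10): L=214 R=193
Round 2 (k=1): L=193 R=30
Round 3 (k=21): L=30 R=188
Round 4 (k=8): L=188 R=249
Round 5 (k=17): L=249 R=44

Answer: 249 44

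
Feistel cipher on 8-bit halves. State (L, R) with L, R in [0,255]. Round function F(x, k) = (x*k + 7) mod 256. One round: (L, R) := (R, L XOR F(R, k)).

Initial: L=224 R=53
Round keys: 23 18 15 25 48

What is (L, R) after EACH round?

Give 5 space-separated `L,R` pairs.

Round 1 (k=23): L=53 R=42
Round 2 (k=18): L=42 R=206
Round 3 (k=15): L=206 R=51
Round 4 (k=25): L=51 R=204
Round 5 (k=48): L=204 R=116

Answer: 53,42 42,206 206,51 51,204 204,116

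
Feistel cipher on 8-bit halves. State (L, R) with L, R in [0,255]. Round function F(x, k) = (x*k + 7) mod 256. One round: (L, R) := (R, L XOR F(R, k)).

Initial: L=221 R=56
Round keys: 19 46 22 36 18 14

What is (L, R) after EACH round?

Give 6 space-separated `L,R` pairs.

Answer: 56,242 242,187 187,235 235,168 168,60 60,231

Derivation:
Round 1 (k=19): L=56 R=242
Round 2 (k=46): L=242 R=187
Round 3 (k=22): L=187 R=235
Round 4 (k=36): L=235 R=168
Round 5 (k=18): L=168 R=60
Round 6 (k=14): L=60 R=231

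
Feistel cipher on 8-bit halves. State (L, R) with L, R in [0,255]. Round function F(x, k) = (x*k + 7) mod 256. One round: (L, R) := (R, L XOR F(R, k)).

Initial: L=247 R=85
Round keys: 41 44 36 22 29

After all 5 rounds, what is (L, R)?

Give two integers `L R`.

Round 1 (k=41): L=85 R=83
Round 2 (k=44): L=83 R=30
Round 3 (k=36): L=30 R=108
Round 4 (k=22): L=108 R=81
Round 5 (k=29): L=81 R=88

Answer: 81 88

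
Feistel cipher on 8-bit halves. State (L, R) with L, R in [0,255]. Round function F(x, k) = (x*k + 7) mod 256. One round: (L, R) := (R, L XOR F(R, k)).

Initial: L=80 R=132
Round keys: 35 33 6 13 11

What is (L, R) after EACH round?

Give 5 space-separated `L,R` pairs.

Answer: 132,67 67,46 46,88 88,81 81,218

Derivation:
Round 1 (k=35): L=132 R=67
Round 2 (k=33): L=67 R=46
Round 3 (k=6): L=46 R=88
Round 4 (k=13): L=88 R=81
Round 5 (k=11): L=81 R=218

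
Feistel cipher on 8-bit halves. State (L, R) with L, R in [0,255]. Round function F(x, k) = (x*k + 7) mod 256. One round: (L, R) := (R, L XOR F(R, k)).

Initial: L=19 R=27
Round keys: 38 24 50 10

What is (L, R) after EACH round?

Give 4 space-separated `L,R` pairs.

Answer: 27,26 26,108 108,5 5,85

Derivation:
Round 1 (k=38): L=27 R=26
Round 2 (k=24): L=26 R=108
Round 3 (k=50): L=108 R=5
Round 4 (k=10): L=5 R=85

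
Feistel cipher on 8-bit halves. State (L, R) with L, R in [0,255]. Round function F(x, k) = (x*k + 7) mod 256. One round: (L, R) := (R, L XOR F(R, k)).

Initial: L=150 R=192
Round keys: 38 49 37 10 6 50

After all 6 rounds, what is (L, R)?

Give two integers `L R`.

Answer: 87 254

Derivation:
Round 1 (k=38): L=192 R=17
Round 2 (k=49): L=17 R=136
Round 3 (k=37): L=136 R=190
Round 4 (k=10): L=190 R=251
Round 5 (k=6): L=251 R=87
Round 6 (k=50): L=87 R=254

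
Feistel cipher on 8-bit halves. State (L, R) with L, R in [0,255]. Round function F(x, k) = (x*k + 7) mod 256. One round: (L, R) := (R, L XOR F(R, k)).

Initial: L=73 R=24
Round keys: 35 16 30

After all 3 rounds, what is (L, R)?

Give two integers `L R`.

Round 1 (k=35): L=24 R=6
Round 2 (k=16): L=6 R=127
Round 3 (k=30): L=127 R=239

Answer: 127 239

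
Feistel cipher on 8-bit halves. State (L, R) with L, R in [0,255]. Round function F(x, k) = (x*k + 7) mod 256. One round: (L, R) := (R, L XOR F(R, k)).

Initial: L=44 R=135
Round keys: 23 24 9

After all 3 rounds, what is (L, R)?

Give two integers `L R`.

Answer: 224 227

Derivation:
Round 1 (k=23): L=135 R=4
Round 2 (k=24): L=4 R=224
Round 3 (k=9): L=224 R=227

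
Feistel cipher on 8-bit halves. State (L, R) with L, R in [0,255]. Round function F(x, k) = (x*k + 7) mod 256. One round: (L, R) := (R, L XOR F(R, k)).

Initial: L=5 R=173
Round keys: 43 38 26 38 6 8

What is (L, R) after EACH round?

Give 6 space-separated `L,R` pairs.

Answer: 173,19 19,116 116,220 220,219 219,245 245,116

Derivation:
Round 1 (k=43): L=173 R=19
Round 2 (k=38): L=19 R=116
Round 3 (k=26): L=116 R=220
Round 4 (k=38): L=220 R=219
Round 5 (k=6): L=219 R=245
Round 6 (k=8): L=245 R=116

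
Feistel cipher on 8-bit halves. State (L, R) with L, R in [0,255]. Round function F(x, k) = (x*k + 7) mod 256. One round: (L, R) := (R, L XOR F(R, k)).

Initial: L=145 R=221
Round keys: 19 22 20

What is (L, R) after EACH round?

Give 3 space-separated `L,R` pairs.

Round 1 (k=19): L=221 R=255
Round 2 (k=22): L=255 R=44
Round 3 (k=20): L=44 R=136

Answer: 221,255 255,44 44,136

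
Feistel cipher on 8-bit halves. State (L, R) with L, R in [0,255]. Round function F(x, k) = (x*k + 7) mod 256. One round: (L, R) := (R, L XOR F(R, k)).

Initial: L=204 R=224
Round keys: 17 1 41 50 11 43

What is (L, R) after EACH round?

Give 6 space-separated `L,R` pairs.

Round 1 (k=17): L=224 R=43
Round 2 (k=1): L=43 R=210
Round 3 (k=41): L=210 R=130
Round 4 (k=50): L=130 R=185
Round 5 (k=11): L=185 R=120
Round 6 (k=43): L=120 R=150

Answer: 224,43 43,210 210,130 130,185 185,120 120,150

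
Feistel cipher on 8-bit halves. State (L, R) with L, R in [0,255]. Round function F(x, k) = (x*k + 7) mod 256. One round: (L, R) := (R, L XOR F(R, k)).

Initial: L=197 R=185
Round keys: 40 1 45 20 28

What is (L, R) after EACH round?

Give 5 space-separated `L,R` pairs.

Round 1 (k=40): L=185 R=42
Round 2 (k=1): L=42 R=136
Round 3 (k=45): L=136 R=197
Round 4 (k=20): L=197 R=227
Round 5 (k=28): L=227 R=30

Answer: 185,42 42,136 136,197 197,227 227,30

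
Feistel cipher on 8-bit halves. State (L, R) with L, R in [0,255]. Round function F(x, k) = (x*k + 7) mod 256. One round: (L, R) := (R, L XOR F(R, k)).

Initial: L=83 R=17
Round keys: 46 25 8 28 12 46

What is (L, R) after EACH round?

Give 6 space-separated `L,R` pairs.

Answer: 17,70 70,204 204,33 33,111 111,26 26,220

Derivation:
Round 1 (k=46): L=17 R=70
Round 2 (k=25): L=70 R=204
Round 3 (k=8): L=204 R=33
Round 4 (k=28): L=33 R=111
Round 5 (k=12): L=111 R=26
Round 6 (k=46): L=26 R=220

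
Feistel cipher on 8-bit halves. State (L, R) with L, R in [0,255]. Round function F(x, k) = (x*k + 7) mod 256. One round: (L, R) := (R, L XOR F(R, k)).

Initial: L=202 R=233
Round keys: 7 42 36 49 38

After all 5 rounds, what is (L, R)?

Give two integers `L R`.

Answer: 156 156

Derivation:
Round 1 (k=7): L=233 R=172
Round 2 (k=42): L=172 R=214
Round 3 (k=36): L=214 R=179
Round 4 (k=49): L=179 R=156
Round 5 (k=38): L=156 R=156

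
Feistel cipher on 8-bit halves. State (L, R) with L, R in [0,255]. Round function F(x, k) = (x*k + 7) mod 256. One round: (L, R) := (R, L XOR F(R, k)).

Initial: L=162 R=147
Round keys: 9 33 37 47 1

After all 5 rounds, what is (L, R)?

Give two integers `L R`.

Round 1 (k=9): L=147 R=144
Round 2 (k=33): L=144 R=4
Round 3 (k=37): L=4 R=11
Round 4 (k=47): L=11 R=8
Round 5 (k=1): L=8 R=4

Answer: 8 4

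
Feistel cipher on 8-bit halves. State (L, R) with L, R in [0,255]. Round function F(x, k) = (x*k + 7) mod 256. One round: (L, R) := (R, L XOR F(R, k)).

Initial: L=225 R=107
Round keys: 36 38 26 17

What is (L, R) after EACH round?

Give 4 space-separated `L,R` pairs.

Answer: 107,242 242,152 152,133 133,68

Derivation:
Round 1 (k=36): L=107 R=242
Round 2 (k=38): L=242 R=152
Round 3 (k=26): L=152 R=133
Round 4 (k=17): L=133 R=68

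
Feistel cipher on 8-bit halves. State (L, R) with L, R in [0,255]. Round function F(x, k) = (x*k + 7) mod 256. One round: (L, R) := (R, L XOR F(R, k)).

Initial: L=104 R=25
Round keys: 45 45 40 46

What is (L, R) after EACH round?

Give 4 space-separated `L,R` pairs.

Answer: 25,4 4,162 162,83 83,83

Derivation:
Round 1 (k=45): L=25 R=4
Round 2 (k=45): L=4 R=162
Round 3 (k=40): L=162 R=83
Round 4 (k=46): L=83 R=83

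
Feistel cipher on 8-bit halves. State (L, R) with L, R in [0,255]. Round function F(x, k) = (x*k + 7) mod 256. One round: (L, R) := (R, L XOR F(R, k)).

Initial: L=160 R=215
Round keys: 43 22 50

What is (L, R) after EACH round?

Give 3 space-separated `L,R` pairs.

Answer: 215,132 132,136 136,19

Derivation:
Round 1 (k=43): L=215 R=132
Round 2 (k=22): L=132 R=136
Round 3 (k=50): L=136 R=19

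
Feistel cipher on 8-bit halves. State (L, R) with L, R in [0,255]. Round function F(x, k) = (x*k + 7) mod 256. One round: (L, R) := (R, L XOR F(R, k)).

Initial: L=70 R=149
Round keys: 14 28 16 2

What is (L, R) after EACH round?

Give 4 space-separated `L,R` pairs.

Answer: 149,107 107,46 46,140 140,49

Derivation:
Round 1 (k=14): L=149 R=107
Round 2 (k=28): L=107 R=46
Round 3 (k=16): L=46 R=140
Round 4 (k=2): L=140 R=49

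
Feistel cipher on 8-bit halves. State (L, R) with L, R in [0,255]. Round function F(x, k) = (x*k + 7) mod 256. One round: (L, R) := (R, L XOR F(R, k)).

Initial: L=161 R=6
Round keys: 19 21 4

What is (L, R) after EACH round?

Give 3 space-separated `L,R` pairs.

Answer: 6,216 216,185 185,51

Derivation:
Round 1 (k=19): L=6 R=216
Round 2 (k=21): L=216 R=185
Round 3 (k=4): L=185 R=51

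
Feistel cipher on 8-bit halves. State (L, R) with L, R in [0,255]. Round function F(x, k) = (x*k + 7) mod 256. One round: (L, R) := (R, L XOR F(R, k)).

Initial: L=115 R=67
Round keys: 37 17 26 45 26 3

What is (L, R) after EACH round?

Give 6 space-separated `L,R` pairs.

Answer: 67,197 197,95 95,104 104,16 16,207 207,100

Derivation:
Round 1 (k=37): L=67 R=197
Round 2 (k=17): L=197 R=95
Round 3 (k=26): L=95 R=104
Round 4 (k=45): L=104 R=16
Round 5 (k=26): L=16 R=207
Round 6 (k=3): L=207 R=100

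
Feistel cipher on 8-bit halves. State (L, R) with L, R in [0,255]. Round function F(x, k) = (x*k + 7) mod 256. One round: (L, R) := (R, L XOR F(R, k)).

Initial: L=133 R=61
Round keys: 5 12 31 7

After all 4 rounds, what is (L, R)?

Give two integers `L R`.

Round 1 (k=5): L=61 R=189
Round 2 (k=12): L=189 R=222
Round 3 (k=31): L=222 R=84
Round 4 (k=7): L=84 R=141

Answer: 84 141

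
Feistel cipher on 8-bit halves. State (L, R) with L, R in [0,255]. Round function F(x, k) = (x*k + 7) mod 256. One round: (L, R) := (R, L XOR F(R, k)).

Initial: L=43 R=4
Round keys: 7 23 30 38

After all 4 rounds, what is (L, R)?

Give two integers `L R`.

Answer: 249 70

Derivation:
Round 1 (k=7): L=4 R=8
Round 2 (k=23): L=8 R=187
Round 3 (k=30): L=187 R=249
Round 4 (k=38): L=249 R=70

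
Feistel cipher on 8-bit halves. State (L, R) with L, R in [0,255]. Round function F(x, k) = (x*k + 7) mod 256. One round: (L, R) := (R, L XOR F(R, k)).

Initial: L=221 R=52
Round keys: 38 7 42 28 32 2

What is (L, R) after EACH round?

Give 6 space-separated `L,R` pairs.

Answer: 52,98 98,129 129,83 83,154 154,20 20,181

Derivation:
Round 1 (k=38): L=52 R=98
Round 2 (k=7): L=98 R=129
Round 3 (k=42): L=129 R=83
Round 4 (k=28): L=83 R=154
Round 5 (k=32): L=154 R=20
Round 6 (k=2): L=20 R=181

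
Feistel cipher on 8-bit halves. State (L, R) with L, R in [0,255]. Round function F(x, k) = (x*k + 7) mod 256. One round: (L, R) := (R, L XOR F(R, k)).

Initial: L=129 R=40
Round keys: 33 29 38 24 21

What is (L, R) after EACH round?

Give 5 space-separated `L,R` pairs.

Answer: 40,174 174,149 149,139 139,154 154,34

Derivation:
Round 1 (k=33): L=40 R=174
Round 2 (k=29): L=174 R=149
Round 3 (k=38): L=149 R=139
Round 4 (k=24): L=139 R=154
Round 5 (k=21): L=154 R=34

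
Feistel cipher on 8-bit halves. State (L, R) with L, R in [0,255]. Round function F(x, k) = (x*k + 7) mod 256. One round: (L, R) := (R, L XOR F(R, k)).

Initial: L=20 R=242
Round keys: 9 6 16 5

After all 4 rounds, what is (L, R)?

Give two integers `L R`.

Answer: 234 222

Derivation:
Round 1 (k=9): L=242 R=157
Round 2 (k=6): L=157 R=71
Round 3 (k=16): L=71 R=234
Round 4 (k=5): L=234 R=222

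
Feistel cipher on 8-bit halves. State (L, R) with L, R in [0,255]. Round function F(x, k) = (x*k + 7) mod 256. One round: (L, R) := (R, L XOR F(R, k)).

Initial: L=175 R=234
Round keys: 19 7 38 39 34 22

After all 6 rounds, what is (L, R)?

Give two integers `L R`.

Answer: 118 232

Derivation:
Round 1 (k=19): L=234 R=202
Round 2 (k=7): L=202 R=103
Round 3 (k=38): L=103 R=155
Round 4 (k=39): L=155 R=195
Round 5 (k=34): L=195 R=118
Round 6 (k=22): L=118 R=232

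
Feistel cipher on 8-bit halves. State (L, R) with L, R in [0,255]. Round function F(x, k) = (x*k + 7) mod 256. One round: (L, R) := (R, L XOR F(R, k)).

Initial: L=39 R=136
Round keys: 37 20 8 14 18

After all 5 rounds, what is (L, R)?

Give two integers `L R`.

Round 1 (k=37): L=136 R=136
Round 2 (k=20): L=136 R=47
Round 3 (k=8): L=47 R=247
Round 4 (k=14): L=247 R=166
Round 5 (k=18): L=166 R=68

Answer: 166 68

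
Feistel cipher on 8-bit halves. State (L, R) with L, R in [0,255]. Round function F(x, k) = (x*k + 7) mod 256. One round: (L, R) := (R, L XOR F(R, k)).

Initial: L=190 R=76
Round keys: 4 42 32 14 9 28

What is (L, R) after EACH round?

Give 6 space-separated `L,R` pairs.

Answer: 76,137 137,205 205,46 46,70 70,83 83,93

Derivation:
Round 1 (k=4): L=76 R=137
Round 2 (k=42): L=137 R=205
Round 3 (k=32): L=205 R=46
Round 4 (k=14): L=46 R=70
Round 5 (k=9): L=70 R=83
Round 6 (k=28): L=83 R=93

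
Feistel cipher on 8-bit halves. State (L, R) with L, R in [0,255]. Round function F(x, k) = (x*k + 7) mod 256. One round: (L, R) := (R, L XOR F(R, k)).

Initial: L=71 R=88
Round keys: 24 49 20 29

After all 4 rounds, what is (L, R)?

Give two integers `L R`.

Round 1 (k=24): L=88 R=0
Round 2 (k=49): L=0 R=95
Round 3 (k=20): L=95 R=115
Round 4 (k=29): L=115 R=81

Answer: 115 81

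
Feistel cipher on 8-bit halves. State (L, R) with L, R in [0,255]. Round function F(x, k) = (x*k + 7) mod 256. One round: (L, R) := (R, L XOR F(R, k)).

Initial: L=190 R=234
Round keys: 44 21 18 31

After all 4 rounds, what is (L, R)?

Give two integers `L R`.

Round 1 (k=44): L=234 R=129
Round 2 (k=21): L=129 R=118
Round 3 (k=18): L=118 R=210
Round 4 (k=31): L=210 R=3

Answer: 210 3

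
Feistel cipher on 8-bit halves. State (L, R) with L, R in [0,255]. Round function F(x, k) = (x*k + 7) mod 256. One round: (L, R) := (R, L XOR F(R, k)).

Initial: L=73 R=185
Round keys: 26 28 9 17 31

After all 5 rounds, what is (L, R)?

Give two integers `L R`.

Round 1 (k=26): L=185 R=152
Round 2 (k=28): L=152 R=30
Round 3 (k=9): L=30 R=141
Round 4 (k=17): L=141 R=122
Round 5 (k=31): L=122 R=64

Answer: 122 64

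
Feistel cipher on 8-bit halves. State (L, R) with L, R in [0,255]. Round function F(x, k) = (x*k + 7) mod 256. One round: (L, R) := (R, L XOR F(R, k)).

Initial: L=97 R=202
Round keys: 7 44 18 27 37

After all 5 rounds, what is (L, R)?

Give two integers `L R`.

Round 1 (k=7): L=202 R=236
Round 2 (k=44): L=236 R=93
Round 3 (k=18): L=93 R=125
Round 4 (k=27): L=125 R=107
Round 5 (k=37): L=107 R=3

Answer: 107 3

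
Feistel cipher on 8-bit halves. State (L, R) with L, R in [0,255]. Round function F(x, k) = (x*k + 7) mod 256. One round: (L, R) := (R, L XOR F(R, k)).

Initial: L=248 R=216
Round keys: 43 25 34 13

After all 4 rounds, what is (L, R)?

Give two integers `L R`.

Answer: 244 85

Derivation:
Round 1 (k=43): L=216 R=183
Round 2 (k=25): L=183 R=62
Round 3 (k=34): L=62 R=244
Round 4 (k=13): L=244 R=85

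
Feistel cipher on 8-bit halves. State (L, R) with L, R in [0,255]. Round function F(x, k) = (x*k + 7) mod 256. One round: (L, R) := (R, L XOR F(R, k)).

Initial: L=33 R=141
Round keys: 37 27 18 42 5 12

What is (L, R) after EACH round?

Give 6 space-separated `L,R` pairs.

Round 1 (k=37): L=141 R=73
Round 2 (k=27): L=73 R=55
Round 3 (k=18): L=55 R=172
Round 4 (k=42): L=172 R=8
Round 5 (k=5): L=8 R=131
Round 6 (k=12): L=131 R=35

Answer: 141,73 73,55 55,172 172,8 8,131 131,35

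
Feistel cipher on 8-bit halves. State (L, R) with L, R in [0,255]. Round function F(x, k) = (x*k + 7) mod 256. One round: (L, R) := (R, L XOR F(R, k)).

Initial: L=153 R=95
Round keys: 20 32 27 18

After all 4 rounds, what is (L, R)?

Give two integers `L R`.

Answer: 101 57

Derivation:
Round 1 (k=20): L=95 R=234
Round 2 (k=32): L=234 R=24
Round 3 (k=27): L=24 R=101
Round 4 (k=18): L=101 R=57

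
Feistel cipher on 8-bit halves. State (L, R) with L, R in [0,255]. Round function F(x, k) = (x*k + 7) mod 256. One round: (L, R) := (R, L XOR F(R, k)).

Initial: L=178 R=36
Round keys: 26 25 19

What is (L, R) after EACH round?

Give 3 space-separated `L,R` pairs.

Round 1 (k=26): L=36 R=29
Round 2 (k=25): L=29 R=248
Round 3 (k=19): L=248 R=114

Answer: 36,29 29,248 248,114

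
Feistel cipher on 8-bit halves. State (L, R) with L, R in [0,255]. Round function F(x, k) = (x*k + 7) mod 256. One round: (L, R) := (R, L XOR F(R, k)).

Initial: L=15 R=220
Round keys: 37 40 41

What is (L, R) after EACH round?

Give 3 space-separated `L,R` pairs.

Round 1 (k=37): L=220 R=220
Round 2 (k=40): L=220 R=187
Round 3 (k=41): L=187 R=38

Answer: 220,220 220,187 187,38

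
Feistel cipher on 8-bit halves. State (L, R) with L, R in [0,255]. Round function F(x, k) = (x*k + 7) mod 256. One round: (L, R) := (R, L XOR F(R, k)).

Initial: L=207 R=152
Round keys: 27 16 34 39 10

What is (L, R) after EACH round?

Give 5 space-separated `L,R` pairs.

Answer: 152,192 192,159 159,229 229,117 117,124

Derivation:
Round 1 (k=27): L=152 R=192
Round 2 (k=16): L=192 R=159
Round 3 (k=34): L=159 R=229
Round 4 (k=39): L=229 R=117
Round 5 (k=10): L=117 R=124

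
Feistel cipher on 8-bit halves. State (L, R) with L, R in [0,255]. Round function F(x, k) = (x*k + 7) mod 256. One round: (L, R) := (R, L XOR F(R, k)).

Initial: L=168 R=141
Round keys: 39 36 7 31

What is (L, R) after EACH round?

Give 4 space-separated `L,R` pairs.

Round 1 (k=39): L=141 R=42
Round 2 (k=36): L=42 R=98
Round 3 (k=7): L=98 R=159
Round 4 (k=31): L=159 R=42

Answer: 141,42 42,98 98,159 159,42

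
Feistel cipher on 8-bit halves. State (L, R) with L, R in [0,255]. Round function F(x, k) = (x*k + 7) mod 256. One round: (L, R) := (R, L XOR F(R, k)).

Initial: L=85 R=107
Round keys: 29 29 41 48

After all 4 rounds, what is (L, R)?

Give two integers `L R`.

Round 1 (k=29): L=107 R=115
Round 2 (k=29): L=115 R=101
Round 3 (k=41): L=101 R=71
Round 4 (k=48): L=71 R=50

Answer: 71 50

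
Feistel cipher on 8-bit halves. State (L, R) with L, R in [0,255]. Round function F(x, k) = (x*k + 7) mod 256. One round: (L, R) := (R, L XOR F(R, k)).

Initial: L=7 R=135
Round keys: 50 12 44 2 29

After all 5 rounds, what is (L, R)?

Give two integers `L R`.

Round 1 (k=50): L=135 R=98
Round 2 (k=12): L=98 R=24
Round 3 (k=44): L=24 R=69
Round 4 (k=2): L=69 R=137
Round 5 (k=29): L=137 R=201

Answer: 137 201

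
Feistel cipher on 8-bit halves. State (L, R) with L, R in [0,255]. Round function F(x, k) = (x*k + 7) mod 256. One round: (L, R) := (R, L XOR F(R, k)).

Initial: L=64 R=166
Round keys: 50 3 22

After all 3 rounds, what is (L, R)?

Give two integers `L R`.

Round 1 (k=50): L=166 R=51
Round 2 (k=3): L=51 R=6
Round 3 (k=22): L=6 R=184

Answer: 6 184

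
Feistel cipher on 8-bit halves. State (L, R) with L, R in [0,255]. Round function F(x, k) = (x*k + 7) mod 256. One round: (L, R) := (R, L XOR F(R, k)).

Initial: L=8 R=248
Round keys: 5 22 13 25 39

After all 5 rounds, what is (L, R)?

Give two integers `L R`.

Answer: 243 247

Derivation:
Round 1 (k=5): L=248 R=215
Round 2 (k=22): L=215 R=121
Round 3 (k=13): L=121 R=251
Round 4 (k=25): L=251 R=243
Round 5 (k=39): L=243 R=247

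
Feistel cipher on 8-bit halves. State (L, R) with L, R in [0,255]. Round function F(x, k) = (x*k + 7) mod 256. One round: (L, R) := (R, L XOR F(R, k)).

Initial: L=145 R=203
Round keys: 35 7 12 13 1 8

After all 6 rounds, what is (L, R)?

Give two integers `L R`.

Round 1 (k=35): L=203 R=89
Round 2 (k=7): L=89 R=189
Round 3 (k=12): L=189 R=186
Round 4 (k=13): L=186 R=196
Round 5 (k=1): L=196 R=113
Round 6 (k=8): L=113 R=75

Answer: 113 75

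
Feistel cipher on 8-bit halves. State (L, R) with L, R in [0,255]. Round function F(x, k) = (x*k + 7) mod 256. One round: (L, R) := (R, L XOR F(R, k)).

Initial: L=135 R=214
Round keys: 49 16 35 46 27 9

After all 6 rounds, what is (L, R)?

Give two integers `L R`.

Round 1 (k=49): L=214 R=122
Round 2 (k=16): L=122 R=113
Round 3 (k=35): L=113 R=0
Round 4 (k=46): L=0 R=118
Round 5 (k=27): L=118 R=121
Round 6 (k=9): L=121 R=62

Answer: 121 62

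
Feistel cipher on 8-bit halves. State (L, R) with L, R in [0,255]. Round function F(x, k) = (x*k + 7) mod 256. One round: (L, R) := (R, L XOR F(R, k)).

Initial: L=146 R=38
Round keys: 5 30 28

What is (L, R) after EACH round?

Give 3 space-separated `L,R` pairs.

Round 1 (k=5): L=38 R=87
Round 2 (k=30): L=87 R=31
Round 3 (k=28): L=31 R=60

Answer: 38,87 87,31 31,60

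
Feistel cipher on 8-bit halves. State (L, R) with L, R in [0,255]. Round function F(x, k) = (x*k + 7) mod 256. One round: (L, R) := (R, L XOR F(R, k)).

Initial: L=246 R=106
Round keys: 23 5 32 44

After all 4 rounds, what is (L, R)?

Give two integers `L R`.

Round 1 (k=23): L=106 R=123
Round 2 (k=5): L=123 R=4
Round 3 (k=32): L=4 R=252
Round 4 (k=44): L=252 R=83

Answer: 252 83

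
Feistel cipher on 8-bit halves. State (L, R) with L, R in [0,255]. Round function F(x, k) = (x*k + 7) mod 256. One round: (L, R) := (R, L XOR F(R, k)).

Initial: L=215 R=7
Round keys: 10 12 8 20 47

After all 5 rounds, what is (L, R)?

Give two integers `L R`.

Round 1 (k=10): L=7 R=154
Round 2 (k=12): L=154 R=56
Round 3 (k=8): L=56 R=93
Round 4 (k=20): L=93 R=115
Round 5 (k=47): L=115 R=121

Answer: 115 121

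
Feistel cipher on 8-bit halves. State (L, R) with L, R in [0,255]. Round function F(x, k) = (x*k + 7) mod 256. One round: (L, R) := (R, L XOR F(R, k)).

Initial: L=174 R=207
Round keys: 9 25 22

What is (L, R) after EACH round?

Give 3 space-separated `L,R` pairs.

Answer: 207,224 224,40 40,151

Derivation:
Round 1 (k=9): L=207 R=224
Round 2 (k=25): L=224 R=40
Round 3 (k=22): L=40 R=151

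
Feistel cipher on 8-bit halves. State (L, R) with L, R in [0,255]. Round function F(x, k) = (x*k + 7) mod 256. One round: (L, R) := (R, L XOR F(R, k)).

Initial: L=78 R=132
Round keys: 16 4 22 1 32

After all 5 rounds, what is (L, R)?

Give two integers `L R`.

Answer: 176 31

Derivation:
Round 1 (k=16): L=132 R=9
Round 2 (k=4): L=9 R=175
Round 3 (k=22): L=175 R=24
Round 4 (k=1): L=24 R=176
Round 5 (k=32): L=176 R=31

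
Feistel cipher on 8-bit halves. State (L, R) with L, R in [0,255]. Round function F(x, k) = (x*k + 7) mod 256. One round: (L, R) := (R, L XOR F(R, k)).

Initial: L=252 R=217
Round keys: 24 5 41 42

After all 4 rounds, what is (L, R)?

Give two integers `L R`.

Answer: 237 6

Derivation:
Round 1 (k=24): L=217 R=163
Round 2 (k=5): L=163 R=239
Round 3 (k=41): L=239 R=237
Round 4 (k=42): L=237 R=6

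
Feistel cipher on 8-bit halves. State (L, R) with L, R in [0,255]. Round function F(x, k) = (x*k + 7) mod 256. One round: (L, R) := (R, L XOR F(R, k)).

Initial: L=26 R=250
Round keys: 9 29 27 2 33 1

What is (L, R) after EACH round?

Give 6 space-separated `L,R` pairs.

Round 1 (k=9): L=250 R=203
Round 2 (k=29): L=203 R=252
Round 3 (k=27): L=252 R=80
Round 4 (k=2): L=80 R=91
Round 5 (k=33): L=91 R=146
Round 6 (k=1): L=146 R=194

Answer: 250,203 203,252 252,80 80,91 91,146 146,194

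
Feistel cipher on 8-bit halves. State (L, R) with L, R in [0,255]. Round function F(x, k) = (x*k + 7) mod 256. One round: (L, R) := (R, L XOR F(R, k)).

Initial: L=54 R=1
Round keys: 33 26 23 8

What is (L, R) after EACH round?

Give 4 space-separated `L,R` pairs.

Round 1 (k=33): L=1 R=30
Round 2 (k=26): L=30 R=18
Round 3 (k=23): L=18 R=187
Round 4 (k=8): L=187 R=205

Answer: 1,30 30,18 18,187 187,205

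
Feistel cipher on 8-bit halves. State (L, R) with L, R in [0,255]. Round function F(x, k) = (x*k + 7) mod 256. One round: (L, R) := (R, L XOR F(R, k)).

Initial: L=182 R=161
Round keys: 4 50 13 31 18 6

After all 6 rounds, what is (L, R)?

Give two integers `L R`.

Answer: 91 100

Derivation:
Round 1 (k=4): L=161 R=61
Round 2 (k=50): L=61 R=80
Round 3 (k=13): L=80 R=42
Round 4 (k=31): L=42 R=77
Round 5 (k=18): L=77 R=91
Round 6 (k=6): L=91 R=100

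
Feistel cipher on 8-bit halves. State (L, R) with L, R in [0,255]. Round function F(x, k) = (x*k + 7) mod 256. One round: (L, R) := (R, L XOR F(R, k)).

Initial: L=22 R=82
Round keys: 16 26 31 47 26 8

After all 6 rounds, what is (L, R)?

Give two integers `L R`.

Answer: 4 166

Derivation:
Round 1 (k=16): L=82 R=49
Round 2 (k=26): L=49 R=83
Round 3 (k=31): L=83 R=37
Round 4 (k=47): L=37 R=129
Round 5 (k=26): L=129 R=4
Round 6 (k=8): L=4 R=166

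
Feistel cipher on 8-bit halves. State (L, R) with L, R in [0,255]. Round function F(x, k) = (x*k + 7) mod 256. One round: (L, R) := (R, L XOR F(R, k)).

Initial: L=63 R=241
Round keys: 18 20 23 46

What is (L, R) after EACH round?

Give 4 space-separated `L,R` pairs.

Round 1 (k=18): L=241 R=198
Round 2 (k=20): L=198 R=142
Round 3 (k=23): L=142 R=15
Round 4 (k=46): L=15 R=55

Answer: 241,198 198,142 142,15 15,55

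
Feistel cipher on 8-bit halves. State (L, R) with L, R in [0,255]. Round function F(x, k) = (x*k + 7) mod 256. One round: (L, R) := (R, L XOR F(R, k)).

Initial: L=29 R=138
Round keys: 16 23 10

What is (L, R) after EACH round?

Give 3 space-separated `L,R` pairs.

Answer: 138,186 186,55 55,151

Derivation:
Round 1 (k=16): L=138 R=186
Round 2 (k=23): L=186 R=55
Round 3 (k=10): L=55 R=151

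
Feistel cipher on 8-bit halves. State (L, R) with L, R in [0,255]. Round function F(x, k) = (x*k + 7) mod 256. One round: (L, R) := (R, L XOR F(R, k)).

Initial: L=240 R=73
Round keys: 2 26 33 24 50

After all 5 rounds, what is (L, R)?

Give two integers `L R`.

Answer: 239 35

Derivation:
Round 1 (k=2): L=73 R=105
Round 2 (k=26): L=105 R=248
Round 3 (k=33): L=248 R=150
Round 4 (k=24): L=150 R=239
Round 5 (k=50): L=239 R=35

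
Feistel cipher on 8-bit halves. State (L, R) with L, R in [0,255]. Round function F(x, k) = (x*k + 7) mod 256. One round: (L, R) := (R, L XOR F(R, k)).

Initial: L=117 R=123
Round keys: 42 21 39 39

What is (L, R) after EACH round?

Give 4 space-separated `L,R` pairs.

Answer: 123,64 64,60 60,107 107,104

Derivation:
Round 1 (k=42): L=123 R=64
Round 2 (k=21): L=64 R=60
Round 3 (k=39): L=60 R=107
Round 4 (k=39): L=107 R=104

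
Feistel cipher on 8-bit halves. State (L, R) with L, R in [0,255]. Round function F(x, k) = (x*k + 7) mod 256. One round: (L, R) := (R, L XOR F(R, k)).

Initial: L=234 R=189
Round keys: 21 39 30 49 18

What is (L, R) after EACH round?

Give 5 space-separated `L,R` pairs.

Answer: 189,98 98,72 72,21 21,68 68,218

Derivation:
Round 1 (k=21): L=189 R=98
Round 2 (k=39): L=98 R=72
Round 3 (k=30): L=72 R=21
Round 4 (k=49): L=21 R=68
Round 5 (k=18): L=68 R=218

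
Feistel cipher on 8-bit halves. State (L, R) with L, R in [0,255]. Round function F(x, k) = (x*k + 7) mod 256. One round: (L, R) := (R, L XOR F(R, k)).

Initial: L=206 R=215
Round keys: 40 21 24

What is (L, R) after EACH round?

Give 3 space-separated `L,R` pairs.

Answer: 215,81 81,123 123,222

Derivation:
Round 1 (k=40): L=215 R=81
Round 2 (k=21): L=81 R=123
Round 3 (k=24): L=123 R=222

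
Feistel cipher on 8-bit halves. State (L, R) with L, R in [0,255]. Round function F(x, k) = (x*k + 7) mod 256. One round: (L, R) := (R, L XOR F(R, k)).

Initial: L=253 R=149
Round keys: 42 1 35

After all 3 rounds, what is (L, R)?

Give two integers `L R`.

Answer: 30 165

Derivation:
Round 1 (k=42): L=149 R=132
Round 2 (k=1): L=132 R=30
Round 3 (k=35): L=30 R=165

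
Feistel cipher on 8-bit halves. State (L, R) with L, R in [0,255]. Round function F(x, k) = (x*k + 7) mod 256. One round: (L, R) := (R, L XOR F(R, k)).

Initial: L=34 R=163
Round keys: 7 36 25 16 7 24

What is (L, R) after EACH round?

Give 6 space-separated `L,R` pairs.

Round 1 (k=7): L=163 R=94
Round 2 (k=36): L=94 R=156
Round 3 (k=25): L=156 R=29
Round 4 (k=16): L=29 R=75
Round 5 (k=7): L=75 R=9
Round 6 (k=24): L=9 R=148

Answer: 163,94 94,156 156,29 29,75 75,9 9,148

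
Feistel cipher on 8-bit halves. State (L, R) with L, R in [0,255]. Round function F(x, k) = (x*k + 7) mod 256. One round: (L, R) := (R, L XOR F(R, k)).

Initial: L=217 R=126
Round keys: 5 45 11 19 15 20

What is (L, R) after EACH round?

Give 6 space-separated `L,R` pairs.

Round 1 (k=5): L=126 R=164
Round 2 (k=45): L=164 R=165
Round 3 (k=11): L=165 R=186
Round 4 (k=19): L=186 R=112
Round 5 (k=15): L=112 R=45
Round 6 (k=20): L=45 R=251

Answer: 126,164 164,165 165,186 186,112 112,45 45,251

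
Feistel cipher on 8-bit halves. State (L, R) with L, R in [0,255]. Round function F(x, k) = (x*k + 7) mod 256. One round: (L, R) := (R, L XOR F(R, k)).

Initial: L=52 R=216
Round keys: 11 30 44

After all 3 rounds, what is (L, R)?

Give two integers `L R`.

Answer: 169 104

Derivation:
Round 1 (k=11): L=216 R=123
Round 2 (k=30): L=123 R=169
Round 3 (k=44): L=169 R=104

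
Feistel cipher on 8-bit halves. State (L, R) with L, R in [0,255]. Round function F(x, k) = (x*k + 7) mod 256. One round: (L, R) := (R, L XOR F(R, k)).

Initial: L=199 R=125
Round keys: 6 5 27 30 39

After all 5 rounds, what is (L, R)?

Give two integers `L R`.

Round 1 (k=6): L=125 R=50
Round 2 (k=5): L=50 R=124
Round 3 (k=27): L=124 R=41
Round 4 (k=30): L=41 R=169
Round 5 (k=39): L=169 R=239

Answer: 169 239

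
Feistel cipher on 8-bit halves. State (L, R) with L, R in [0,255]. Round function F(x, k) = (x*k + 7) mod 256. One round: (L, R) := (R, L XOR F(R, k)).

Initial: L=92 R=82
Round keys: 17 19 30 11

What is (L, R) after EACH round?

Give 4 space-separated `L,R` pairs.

Round 1 (k=17): L=82 R=37
Round 2 (k=19): L=37 R=148
Round 3 (k=30): L=148 R=122
Round 4 (k=11): L=122 R=209

Answer: 82,37 37,148 148,122 122,209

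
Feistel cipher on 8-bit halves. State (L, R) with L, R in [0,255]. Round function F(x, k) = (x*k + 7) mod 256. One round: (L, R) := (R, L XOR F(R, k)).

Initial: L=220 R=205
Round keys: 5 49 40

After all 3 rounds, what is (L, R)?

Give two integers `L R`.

Answer: 86 163

Derivation:
Round 1 (k=5): L=205 R=212
Round 2 (k=49): L=212 R=86
Round 3 (k=40): L=86 R=163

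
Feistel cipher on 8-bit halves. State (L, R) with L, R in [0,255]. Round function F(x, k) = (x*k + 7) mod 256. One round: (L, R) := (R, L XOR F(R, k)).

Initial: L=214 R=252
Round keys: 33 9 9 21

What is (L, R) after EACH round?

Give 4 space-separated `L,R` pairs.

Answer: 252,85 85,248 248,234 234,193

Derivation:
Round 1 (k=33): L=252 R=85
Round 2 (k=9): L=85 R=248
Round 3 (k=9): L=248 R=234
Round 4 (k=21): L=234 R=193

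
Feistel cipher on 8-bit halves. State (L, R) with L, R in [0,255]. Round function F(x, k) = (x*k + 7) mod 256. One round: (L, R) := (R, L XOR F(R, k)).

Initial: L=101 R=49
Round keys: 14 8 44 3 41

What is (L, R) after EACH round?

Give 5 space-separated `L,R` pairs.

Round 1 (k=14): L=49 R=208
Round 2 (k=8): L=208 R=182
Round 3 (k=44): L=182 R=159
Round 4 (k=3): L=159 R=82
Round 5 (k=41): L=82 R=182

Answer: 49,208 208,182 182,159 159,82 82,182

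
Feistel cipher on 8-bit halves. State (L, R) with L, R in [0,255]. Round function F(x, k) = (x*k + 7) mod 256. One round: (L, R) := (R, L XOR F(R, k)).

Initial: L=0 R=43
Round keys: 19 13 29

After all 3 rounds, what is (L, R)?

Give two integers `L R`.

Answer: 244 147

Derivation:
Round 1 (k=19): L=43 R=56
Round 2 (k=13): L=56 R=244
Round 3 (k=29): L=244 R=147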